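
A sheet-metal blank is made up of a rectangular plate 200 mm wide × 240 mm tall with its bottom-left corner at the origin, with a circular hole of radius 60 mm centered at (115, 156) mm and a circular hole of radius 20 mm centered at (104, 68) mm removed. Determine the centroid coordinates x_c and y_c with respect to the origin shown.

Part | A | x̄ᵢ | ȳᵢ | A·x̄ᵢ | A·ȳᵢ
plate | 48000.00 | 100.00 | 120.00 | 4800000.00 | 5760000.00
hole 1 | -11309.73 | 115.00 | 156.00 | -1300619.36 | -1764318.43
hole 2 | -1256.64 | 104.00 | 68.00 | -130690.25 | -85451.32
Σ | 35433.63 |  |  | 3368690.39 | 3910230.25
x_c = 3368690.39 / 35433.63 = 95.07 mm
y_c = 3910230.25 / 35433.63 = 110.35 mm

x_c = 95.07 mm, y_c = 110.35 mm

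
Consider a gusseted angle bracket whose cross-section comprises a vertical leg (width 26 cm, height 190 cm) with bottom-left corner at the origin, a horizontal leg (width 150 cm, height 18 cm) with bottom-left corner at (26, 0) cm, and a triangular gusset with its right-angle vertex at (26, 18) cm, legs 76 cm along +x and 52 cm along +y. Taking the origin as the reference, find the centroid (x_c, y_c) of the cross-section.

x_c = 45.59 cm, y_c = 58.59 cm

vertical leg: A = 26 × 190 = 4940.00, centroid at (13.00, 95.00).
horizontal leg: A = 150 × 18 = 2700.00, centroid at (101.00, 9.00).
gusset: A = ½·76·52 = 1976.00, centroid at (51.33, 35.33).
ΣA = 9616.00 cm²
ΣAx_c = (4940.00)(13.00) + (2700.00)(101.00) + (1976.00)(51.33) = 438354.67 cm³
ΣAy_c = (4940.00)(95.00) + (2700.00)(9.00) + (1976.00)(35.33) = 563418.67 cm³
x_c = 438354.67 / 9616.00 = 45.59 cm
y_c = 563418.67 / 9616.00 = 58.59 cm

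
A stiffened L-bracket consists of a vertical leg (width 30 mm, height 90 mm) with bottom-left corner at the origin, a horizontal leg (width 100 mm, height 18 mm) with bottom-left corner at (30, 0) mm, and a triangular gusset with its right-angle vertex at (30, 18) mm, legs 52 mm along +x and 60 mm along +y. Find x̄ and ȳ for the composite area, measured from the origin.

vertical leg: A = 30 × 90 = 2700.00, centroid at (15.00, 45.00).
horizontal leg: A = 100 × 18 = 1800.00, centroid at (80.00, 9.00).
gusset: A = ½·52·60 = 1560.00, centroid at (47.33, 38.00).
ΣA = 6060.00 mm²
ΣAx̄ = (2700.00)(15.00) + (1800.00)(80.00) + (1560.00)(47.33) = 258340.00 mm³
ΣAȳ = (2700.00)(45.00) + (1800.00)(9.00) + (1560.00)(38.00) = 196980.00 mm³
x̄ = 258340.00 / 6060.00 = 42.63 mm
ȳ = 196980.00 / 6060.00 = 32.50 mm

x̄ = 42.63 mm, ȳ = 32.50 mm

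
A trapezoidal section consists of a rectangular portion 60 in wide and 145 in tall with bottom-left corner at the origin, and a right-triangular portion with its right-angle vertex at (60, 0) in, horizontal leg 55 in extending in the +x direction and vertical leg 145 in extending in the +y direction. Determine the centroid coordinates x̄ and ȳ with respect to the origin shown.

x̄ = 45.19 in, ȳ = 64.90 in

rectangular portion: A = 60 × 145 = 8700.00, centroid at (30.00, 72.50).
triangular portion: A = ½·55·145 = 3987.50, centroid at (78.33, 48.33).
ΣA = 12687.50 in²
ΣAx̄ = (8700.00)(30.00) + (3987.50)(78.33) = 573354.17 in³
ΣAȳ = (8700.00)(72.50) + (3987.50)(48.33) = 823479.17 in³
x̄ = 573354.17 / 12687.50 = 45.19 in
ȳ = 823479.17 / 12687.50 = 64.90 in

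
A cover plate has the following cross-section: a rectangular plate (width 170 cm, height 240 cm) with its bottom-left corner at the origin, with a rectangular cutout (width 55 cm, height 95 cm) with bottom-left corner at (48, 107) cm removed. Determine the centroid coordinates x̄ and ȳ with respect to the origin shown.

plate: A = 170 × 240 = 40800.00, centroid at (85.00, 120.00).
hole: A = −(55 × 95) = -5225.00, centroid at (75.50, 154.50).
ΣA = 35575.00 cm², ΣAx̄ = 3073512.50 cm³, ΣAȳ = 4088737.50 cm³.
x̄ = 3073512.50/35575.00 = 86.40 cm; ȳ = 4088737.50/35575.00 = 114.93 cm.

x̄ = 86.40 cm, ȳ = 114.93 cm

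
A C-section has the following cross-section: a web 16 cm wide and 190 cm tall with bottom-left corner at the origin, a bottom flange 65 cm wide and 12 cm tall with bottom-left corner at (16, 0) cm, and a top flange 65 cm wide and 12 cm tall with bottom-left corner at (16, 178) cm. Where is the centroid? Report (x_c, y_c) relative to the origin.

web: A = 16 × 190 = 3040.00, centroid at (8.00, 95.00).
bottom flange: A = 65 × 12 = 780.00, centroid at (48.50, 6.00).
top flange: A = 65 × 12 = 780.00, centroid at (48.50, 184.00).
ΣA = 4600.00 cm²
ΣAx_c = (3040.00)(8.00) + (780.00)(48.50) + (780.00)(48.50) = 99980.00 cm³
ΣAy_c = (3040.00)(95.00) + (780.00)(6.00) + (780.00)(184.00) = 437000.00 cm³
x_c = 99980.00 / 4600.00 = 21.73 cm
y_c = 437000.00 / 4600.00 = 95.00 cm

x_c = 21.73 cm, y_c = 95.00 cm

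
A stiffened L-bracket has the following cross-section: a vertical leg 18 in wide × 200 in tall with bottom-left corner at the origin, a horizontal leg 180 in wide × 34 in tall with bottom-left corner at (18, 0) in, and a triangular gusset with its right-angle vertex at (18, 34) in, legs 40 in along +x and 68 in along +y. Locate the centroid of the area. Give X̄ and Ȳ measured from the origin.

vertical leg: A = 18 × 200 = 3600.00, centroid at (9.00, 100.00).
horizontal leg: A = 180 × 34 = 6120.00, centroid at (108.00, 17.00).
gusset: A = ½·40·68 = 1360.00, centroid at (31.33, 56.67).
ΣA = 11080.00 in²
ΣAX̄ = (3600.00)(9.00) + (6120.00)(108.00) + (1360.00)(31.33) = 735973.33 in³
ΣAȲ = (3600.00)(100.00) + (6120.00)(17.00) + (1360.00)(56.67) = 541106.67 in³
X̄ = 735973.33 / 11080.00 = 66.42 in
Ȳ = 541106.67 / 11080.00 = 48.84 in

X̄ = 66.42 in, Ȳ = 48.84 in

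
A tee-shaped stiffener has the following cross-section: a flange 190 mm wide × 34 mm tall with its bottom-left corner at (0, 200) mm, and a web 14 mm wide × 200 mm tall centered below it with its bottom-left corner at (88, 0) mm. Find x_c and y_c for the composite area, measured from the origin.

Part | A | x̄ᵢ | ȳᵢ | A·x̄ᵢ | A·ȳᵢ
web | 2800.00 | 95.00 | 100.00 | 266000.00 | 280000.00
flange | 6460.00 | 95.00 | 217.00 | 613700.00 | 1401820.00
Σ | 9260.00 |  |  | 879700.00 | 1681820.00
x_c = 879700.00 / 9260.00 = 95.00 mm
y_c = 1681820.00 / 9260.00 = 181.62 mm

x_c = 95.00 mm, y_c = 181.62 mm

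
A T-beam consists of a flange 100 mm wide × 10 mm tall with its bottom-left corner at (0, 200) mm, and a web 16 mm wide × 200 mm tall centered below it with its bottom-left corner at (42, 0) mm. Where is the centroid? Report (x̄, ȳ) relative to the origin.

web: A = 16 × 200 = 3200.00, centroid at (50.00, 100.00).
flange: A = 100 × 10 = 1000.00, centroid at (50.00, 205.00).
ΣA = 4200.00 mm²
ΣAx̄ = (3200.00)(50.00) + (1000.00)(50.00) = 210000.00 mm³
ΣAȳ = (3200.00)(100.00) + (1000.00)(205.00) = 525000.00 mm³
x̄ = 210000.00 / 4200.00 = 50.00 mm
ȳ = 525000.00 / 4200.00 = 125.00 mm

x̄ = 50.00 mm, ȳ = 125.00 mm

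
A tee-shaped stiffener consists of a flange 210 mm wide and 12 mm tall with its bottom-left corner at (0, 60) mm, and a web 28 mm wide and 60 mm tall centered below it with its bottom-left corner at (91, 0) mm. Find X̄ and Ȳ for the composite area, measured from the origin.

web: A = 28 × 60 = 1680.00, centroid at (105.00, 30.00).
flange: A = 210 × 12 = 2520.00, centroid at (105.00, 66.00).
ΣA = 4200.00 mm², ΣAX̄ = 441000.00 mm³, ΣAȲ = 216720.00 mm³.
X̄ = 441000.00/4200.00 = 105.00 mm; Ȳ = 216720.00/4200.00 = 51.60 mm.

X̄ = 105.00 mm, Ȳ = 51.60 mm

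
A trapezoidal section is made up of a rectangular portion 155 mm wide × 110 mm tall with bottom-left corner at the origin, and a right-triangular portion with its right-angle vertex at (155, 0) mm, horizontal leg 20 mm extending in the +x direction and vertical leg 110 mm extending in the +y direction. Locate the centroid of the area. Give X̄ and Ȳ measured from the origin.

Part | A | x̄ᵢ | ȳᵢ | A·x̄ᵢ | A·ȳᵢ
rectangular portion | 17050.00 | 77.50 | 55.00 | 1321375.00 | 937750.00
triangular portion | 1100.00 | 161.67 | 36.67 | 177833.33 | 40333.33
Σ | 18150.00 |  |  | 1499208.33 | 978083.33
X̄ = 1499208.33 / 18150.00 = 82.60 mm
Ȳ = 978083.33 / 18150.00 = 53.89 mm

X̄ = 82.60 mm, Ȳ = 53.89 mm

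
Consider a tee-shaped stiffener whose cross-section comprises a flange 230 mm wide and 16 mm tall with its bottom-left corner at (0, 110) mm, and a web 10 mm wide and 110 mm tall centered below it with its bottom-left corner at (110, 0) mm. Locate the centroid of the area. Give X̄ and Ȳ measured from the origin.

X̄ = 115.00 mm, Ȳ = 103.50 mm

Part | A | x̄ᵢ | ȳᵢ | A·x̄ᵢ | A·ȳᵢ
web | 1100.00 | 115.00 | 55.00 | 126500.00 | 60500.00
flange | 3680.00 | 115.00 | 118.00 | 423200.00 | 434240.00
Σ | 4780.00 |  |  | 549700.00 | 494740.00
X̄ = 549700.00 / 4780.00 = 115.00 mm
Ȳ = 494740.00 / 4780.00 = 103.50 mm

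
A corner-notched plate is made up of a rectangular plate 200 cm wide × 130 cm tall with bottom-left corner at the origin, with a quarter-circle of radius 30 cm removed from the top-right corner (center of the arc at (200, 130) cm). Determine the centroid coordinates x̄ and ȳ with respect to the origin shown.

x̄ = 97.56 cm, ȳ = 63.54 cm

plate: A = 200 × 130 = 26000.00, centroid at (100.00, 65.00).
removed quarter-circle: A = −¼π·30² = -706.86, centroid at (187.27, 117.27).
ΣA = 25293.14 cm²
ΣAx̄ = (26000.00)(100.00) + (-706.86)(187.27) = 2467628.33 cm³
ΣAȳ = (26000.00)(65.00) + (-706.86)(117.27) = 1607108.41 cm³
x̄ = 2467628.33 / 25293.14 = 97.56 cm
ȳ = 1607108.41 / 25293.14 = 63.54 cm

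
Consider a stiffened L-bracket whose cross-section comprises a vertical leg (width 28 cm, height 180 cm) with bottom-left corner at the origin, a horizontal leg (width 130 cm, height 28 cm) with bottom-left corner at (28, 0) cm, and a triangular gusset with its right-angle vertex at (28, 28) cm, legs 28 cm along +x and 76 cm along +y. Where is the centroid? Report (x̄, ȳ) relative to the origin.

vertical leg: A = 28 × 180 = 5040.00, centroid at (14.00, 90.00).
horizontal leg: A = 130 × 28 = 3640.00, centroid at (93.00, 14.00).
gusset: A = ½·28·76 = 1064.00, centroid at (37.33, 53.33).
ΣA = 9744.00 cm²
ΣAx̄ = (5040.00)(14.00) + (3640.00)(93.00) + (1064.00)(37.33) = 448802.67 cm³
ΣAȳ = (5040.00)(90.00) + (3640.00)(14.00) + (1064.00)(53.33) = 561306.67 cm³
x̄ = 448802.67 / 9744.00 = 46.06 cm
ȳ = 561306.67 / 9744.00 = 57.61 cm

x̄ = 46.06 cm, ȳ = 57.61 cm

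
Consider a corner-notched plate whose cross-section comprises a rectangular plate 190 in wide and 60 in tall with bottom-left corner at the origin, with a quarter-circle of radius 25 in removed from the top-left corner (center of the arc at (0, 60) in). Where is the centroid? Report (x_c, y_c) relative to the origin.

x_c = 98.80 in, y_c = 29.13 in

plate: A = 190 × 60 = 11400.00, centroid at (95.00, 30.00).
removed quarter-circle: A = −¼π·25² = -490.87, centroid at (10.61, 49.39).
ΣA = 10909.13 in², ΣAx_c = 1077791.67 in³, ΣAy_c = 317755.90 in³.
x_c = 1077791.67/10909.13 = 98.80 in; y_c = 317755.90/10909.13 = 29.13 in.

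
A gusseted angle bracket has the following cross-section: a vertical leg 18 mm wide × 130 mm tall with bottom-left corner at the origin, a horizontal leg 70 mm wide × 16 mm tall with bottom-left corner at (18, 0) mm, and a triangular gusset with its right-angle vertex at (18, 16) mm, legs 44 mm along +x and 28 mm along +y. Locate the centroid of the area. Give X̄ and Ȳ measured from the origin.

vertical leg: A = 18 × 130 = 2340.00, centroid at (9.00, 65.00).
horizontal leg: A = 70 × 16 = 1120.00, centroid at (53.00, 8.00).
gusset: A = ½·44·28 = 616.00, centroid at (32.67, 25.33).
ΣA = 4076.00 mm²
ΣAX̄ = (2340.00)(9.00) + (1120.00)(53.00) + (616.00)(32.67) = 100542.67 mm³
ΣAȲ = (2340.00)(65.00) + (1120.00)(8.00) + (616.00)(25.33) = 176665.33 mm³
X̄ = 100542.67 / 4076.00 = 24.67 mm
Ȳ = 176665.33 / 4076.00 = 43.34 mm

X̄ = 24.67 mm, Ȳ = 43.34 mm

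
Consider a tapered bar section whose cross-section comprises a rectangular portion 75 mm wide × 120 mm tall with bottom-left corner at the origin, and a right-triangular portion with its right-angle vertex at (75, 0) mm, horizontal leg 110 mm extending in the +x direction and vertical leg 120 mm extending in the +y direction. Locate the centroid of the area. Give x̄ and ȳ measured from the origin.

rectangular portion: A = 75 × 120 = 9000.00, centroid at (37.50, 60.00).
triangular portion: A = ½·110·120 = 6600.00, centroid at (111.67, 40.00).
ΣA = 15600.00 mm²
ΣAx̄ = (9000.00)(37.50) + (6600.00)(111.67) = 1074500.00 mm³
ΣAȳ = (9000.00)(60.00) + (6600.00)(40.00) = 804000.00 mm³
x̄ = 1074500.00 / 15600.00 = 68.88 mm
ȳ = 804000.00 / 15600.00 = 51.54 mm

x̄ = 68.88 mm, ȳ = 51.54 mm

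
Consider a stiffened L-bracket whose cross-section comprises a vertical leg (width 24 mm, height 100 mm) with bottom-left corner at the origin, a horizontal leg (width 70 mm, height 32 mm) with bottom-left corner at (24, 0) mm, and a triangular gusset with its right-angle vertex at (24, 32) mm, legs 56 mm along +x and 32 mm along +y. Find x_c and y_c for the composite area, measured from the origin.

vertical leg: A = 24 × 100 = 2400.00, centroid at (12.00, 50.00).
horizontal leg: A = 70 × 32 = 2240.00, centroid at (59.00, 16.00).
gusset: A = ½·56·32 = 896.00, centroid at (42.67, 42.67).
ΣA = 5536.00 mm², ΣAx_c = 199189.33 mm³, ΣAy_c = 194069.33 mm³.
x_c = 199189.33/5536.00 = 35.98 mm; y_c = 194069.33/5536.00 = 35.06 mm.

x_c = 35.98 mm, y_c = 35.06 mm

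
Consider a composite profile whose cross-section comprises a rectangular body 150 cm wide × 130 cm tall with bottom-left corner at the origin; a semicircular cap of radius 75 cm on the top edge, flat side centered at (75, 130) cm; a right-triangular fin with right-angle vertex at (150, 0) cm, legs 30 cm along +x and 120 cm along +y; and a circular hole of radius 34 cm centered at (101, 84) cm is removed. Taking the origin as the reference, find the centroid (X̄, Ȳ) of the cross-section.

X̄ = 77.21 cm, Ȳ = 92.98 cm

rectangular body: A = 150 × 130 = 19500.00, centroid at (75.00, 65.00).
semicircular top: A = ½π·75² = 8835.73, centroid at (75.00, 161.83).
triangular fin: A = ½·30·120 = 1800.00, centroid at (160.00, 40.00).
hole: A = −π·34² = -3631.68, centroid at (101.00, 84.00).
ΣA = 26504.05 cm², ΣAX̄ = 2046379.91 cm³, ΣAȲ = 2464333.60 cm³.
X̄ = 2046379.91/26504.05 = 77.21 cm; Ȳ = 2464333.60/26504.05 = 92.98 cm.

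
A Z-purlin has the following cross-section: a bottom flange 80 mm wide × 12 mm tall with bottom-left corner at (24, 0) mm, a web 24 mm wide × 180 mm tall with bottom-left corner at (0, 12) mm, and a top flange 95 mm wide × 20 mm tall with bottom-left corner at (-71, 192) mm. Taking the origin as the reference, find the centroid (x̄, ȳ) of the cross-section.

Part | A | x̄ᵢ | ȳᵢ | A·x̄ᵢ | A·ȳᵢ
bottom flange | 960.00 | 64.00 | 6.00 | 61440.00 | 5760.00
web | 4320.00 | 12.00 | 102.00 | 51840.00 | 440640.00
top flange | 1900.00 | -23.50 | 202.00 | -44650.00 | 383800.00
Σ | 7180.00 |  |  | 68630.00 | 830200.00
x̄ = 68630.00 / 7180.00 = 9.56 mm
ȳ = 830200.00 / 7180.00 = 115.63 mm

x̄ = 9.56 mm, ȳ = 115.63 mm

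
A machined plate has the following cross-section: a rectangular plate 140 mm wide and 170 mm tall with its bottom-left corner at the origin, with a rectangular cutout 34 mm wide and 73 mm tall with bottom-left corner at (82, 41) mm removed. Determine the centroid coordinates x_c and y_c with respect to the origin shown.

Part | A | x̄ᵢ | ȳᵢ | A·x̄ᵢ | A·ȳᵢ
plate | 23800.00 | 70.00 | 85.00 | 1666000.00 | 2023000.00
hole | -2482.00 | 99.00 | 77.50 | -245718.00 | -192355.00
Σ | 21318.00 |  |  | 1420282.00 | 1830645.00
x_c = 1420282.00 / 21318.00 = 66.62 mm
y_c = 1830645.00 / 21318.00 = 85.87 mm

x_c = 66.62 mm, y_c = 85.87 mm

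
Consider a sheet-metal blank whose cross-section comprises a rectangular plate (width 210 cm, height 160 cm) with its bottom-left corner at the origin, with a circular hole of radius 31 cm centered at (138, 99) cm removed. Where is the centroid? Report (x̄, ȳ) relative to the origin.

x̄ = 101.74 cm, ȳ = 78.12 cm

plate: A = 210 × 160 = 33600.00, centroid at (105.00, 80.00).
hole: A = −π·31² = -3019.07, centroid at (138.00, 99.00).
ΣA = 30580.93 cm²
ΣAx̄ = (33600.00)(105.00) + (-3019.07)(138.00) = 3111368.27 cm³
ΣAȳ = (33600.00)(80.00) + (-3019.07)(99.00) = 2389112.02 cm³
x̄ = 3111368.27 / 30580.93 = 101.74 cm
ȳ = 2389112.02 / 30580.93 = 78.12 cm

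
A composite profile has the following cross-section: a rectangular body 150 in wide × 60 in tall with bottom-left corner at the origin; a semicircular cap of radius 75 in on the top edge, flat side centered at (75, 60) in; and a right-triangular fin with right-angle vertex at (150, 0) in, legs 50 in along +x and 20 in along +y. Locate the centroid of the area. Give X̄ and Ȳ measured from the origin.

X̄ = 77.50 in, Ȳ = 59.16 in

Part | A | x̄ᵢ | ȳᵢ | A·x̄ᵢ | A·ȳᵢ
rectangular body | 9000.00 | 75.00 | 30.00 | 675000.00 | 270000.00
semicircular top | 8835.73 | 75.00 | 91.83 | 662679.70 | 811393.76
triangular fin | 500.00 | 166.67 | 6.67 | 83333.33 | 3333.33
Σ | 18335.73 |  |  | 1421013.03 | 1084727.09
X̄ = 1421013.03 / 18335.73 = 77.50 in
Ȳ = 1084727.09 / 18335.73 = 59.16 in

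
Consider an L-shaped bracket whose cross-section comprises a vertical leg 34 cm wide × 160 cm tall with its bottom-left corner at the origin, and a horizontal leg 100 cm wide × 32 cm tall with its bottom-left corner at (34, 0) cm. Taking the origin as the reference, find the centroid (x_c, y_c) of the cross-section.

x_c = 41.81 cm, y_c = 56.30 cm

vertical leg: A = 34 × 160 = 5440.00, centroid at (17.00, 80.00).
horizontal leg: A = 100 × 32 = 3200.00, centroid at (84.00, 16.00).
ΣA = 8640.00 cm², ΣAx_c = 361280.00 cm³, ΣAy_c = 486400.00 cm³.
x_c = 361280.00/8640.00 = 41.81 cm; y_c = 486400.00/8640.00 = 56.30 cm.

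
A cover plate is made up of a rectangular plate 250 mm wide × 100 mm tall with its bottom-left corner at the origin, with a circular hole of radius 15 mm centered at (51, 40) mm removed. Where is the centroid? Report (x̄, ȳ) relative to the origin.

plate: A = 250 × 100 = 25000.00, centroid at (125.00, 50.00).
hole: A = −π·15² = -706.86, centroid at (51.00, 40.00).
ΣA = 24293.14 mm², ΣAx̄ = 3088950.22 mm³, ΣAȳ = 1221725.67 mm³.
x̄ = 3088950.22/24293.14 = 127.15 mm; ȳ = 1221725.67/24293.14 = 50.29 mm.

x̄ = 127.15 mm, ȳ = 50.29 mm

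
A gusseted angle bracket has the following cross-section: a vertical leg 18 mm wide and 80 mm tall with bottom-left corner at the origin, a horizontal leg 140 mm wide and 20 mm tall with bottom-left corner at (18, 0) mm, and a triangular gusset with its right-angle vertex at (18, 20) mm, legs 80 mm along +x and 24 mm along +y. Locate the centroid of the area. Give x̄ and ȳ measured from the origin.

x̄ = 58.12 mm, ȳ = 21.63 mm

Part | A | x̄ᵢ | ȳᵢ | A·x̄ᵢ | A·ȳᵢ
vertical leg | 1440.00 | 9.00 | 40.00 | 12960.00 | 57600.00
horizontal leg | 2800.00 | 88.00 | 10.00 | 246400.00 | 28000.00
gusset | 960.00 | 44.67 | 28.00 | 42880.00 | 26880.00
Σ | 5200.00 |  |  | 302240.00 | 112480.00
x̄ = 302240.00 / 5200.00 = 58.12 mm
ȳ = 112480.00 / 5200.00 = 21.63 mm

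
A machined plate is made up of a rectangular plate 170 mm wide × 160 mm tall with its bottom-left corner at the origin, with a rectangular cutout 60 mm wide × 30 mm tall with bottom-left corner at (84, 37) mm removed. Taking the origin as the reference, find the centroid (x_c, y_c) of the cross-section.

x_c = 82.94 mm, y_c = 81.98 mm

Part | A | x̄ᵢ | ȳᵢ | A·x̄ᵢ | A·ȳᵢ
plate | 27200.00 | 85.00 | 80.00 | 2312000.00 | 2176000.00
hole | -1800.00 | 114.00 | 52.00 | -205200.00 | -93600.00
Σ | 25400.00 |  |  | 2106800.00 | 2082400.00
x_c = 2106800.00 / 25400.00 = 82.94 mm
y_c = 2082400.00 / 25400.00 = 81.98 mm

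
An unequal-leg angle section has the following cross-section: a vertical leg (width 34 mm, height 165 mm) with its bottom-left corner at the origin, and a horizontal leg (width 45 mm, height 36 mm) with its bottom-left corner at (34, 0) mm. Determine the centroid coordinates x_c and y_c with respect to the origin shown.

vertical leg: A = 34 × 165 = 5610.00, centroid at (17.00, 82.50).
horizontal leg: A = 45 × 36 = 1620.00, centroid at (56.50, 18.00).
ΣA = 7230.00 mm²
ΣAx_c = (5610.00)(17.00) + (1620.00)(56.50) = 186900.00 mm³
ΣAy_c = (5610.00)(82.50) + (1620.00)(18.00) = 491985.00 mm³
x_c = 186900.00 / 7230.00 = 25.85 mm
y_c = 491985.00 / 7230.00 = 68.05 mm

x_c = 25.85 mm, y_c = 68.05 mm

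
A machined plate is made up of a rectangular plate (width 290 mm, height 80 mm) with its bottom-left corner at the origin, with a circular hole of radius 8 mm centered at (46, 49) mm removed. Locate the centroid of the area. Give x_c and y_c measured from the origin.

x_c = 145.87 mm, y_c = 39.92 mm

Part | A | x̄ᵢ | ȳᵢ | A·x̄ᵢ | A·ȳᵢ
plate | 23200.00 | 145.00 | 40.00 | 3364000.00 | 928000.00
hole | -201.06 | 46.00 | 49.00 | -9248.85 | -9852.03
Σ | 22998.94 |  |  | 3354751.15 | 918147.97
x_c = 3354751.15 / 22998.94 = 145.87 mm
y_c = 918147.97 / 22998.94 = 39.92 mm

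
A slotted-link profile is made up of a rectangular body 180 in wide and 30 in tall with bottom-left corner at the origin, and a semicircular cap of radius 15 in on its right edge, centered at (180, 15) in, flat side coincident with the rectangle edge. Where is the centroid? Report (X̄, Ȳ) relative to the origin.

rectangular body: A = 180 × 30 = 5400.00, centroid at (90.00, 15.00).
semicircular end: A = ½π·15² = 353.43, centroid at (186.37, 15.00).
ΣA = 5753.43 in²
ΣAX̄ = (5400.00)(90.00) + (353.43)(186.37) = 551867.25 in³
ΣAȲ = (5400.00)(15.00) + (353.43)(15.00) = 86301.44 in³
X̄ = 551867.25 / 5753.43 = 95.92 in
Ȳ = 86301.44 / 5753.43 = 15.00 in

X̄ = 95.92 in, Ȳ = 15.00 in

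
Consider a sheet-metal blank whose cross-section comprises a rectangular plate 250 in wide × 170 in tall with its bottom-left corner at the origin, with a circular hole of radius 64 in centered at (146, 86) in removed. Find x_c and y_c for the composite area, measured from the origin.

plate: A = 250 × 170 = 42500.00, centroid at (125.00, 85.00).
hole: A = −π·64² = -12867.96, centroid at (146.00, 86.00).
ΣA = 29632.04 in², ΣAx_c = 3433777.33 in³, ΣAy_c = 2505855.14 in³.
x_c = 3433777.33/29632.04 = 115.88 in; y_c = 2505855.14/29632.04 = 84.57 in.

x_c = 115.88 in, y_c = 84.57 in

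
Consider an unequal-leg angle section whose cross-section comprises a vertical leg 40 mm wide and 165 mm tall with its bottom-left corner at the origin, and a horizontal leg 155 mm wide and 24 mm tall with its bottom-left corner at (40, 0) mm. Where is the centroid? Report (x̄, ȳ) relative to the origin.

Part | A | x̄ᵢ | ȳᵢ | A·x̄ᵢ | A·ȳᵢ
vertical leg | 6600.00 | 20.00 | 82.50 | 132000.00 | 544500.00
horizontal leg | 3720.00 | 117.50 | 12.00 | 437100.00 | 44640.00
Σ | 10320.00 |  |  | 569100.00 | 589140.00
x̄ = 569100.00 / 10320.00 = 55.15 mm
ȳ = 589140.00 / 10320.00 = 57.09 mm

x̄ = 55.15 mm, ȳ = 57.09 mm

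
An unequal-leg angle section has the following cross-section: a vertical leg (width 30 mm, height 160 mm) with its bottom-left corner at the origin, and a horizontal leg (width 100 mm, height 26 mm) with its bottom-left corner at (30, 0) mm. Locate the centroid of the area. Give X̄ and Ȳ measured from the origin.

vertical leg: A = 30 × 160 = 4800.00, centroid at (15.00, 80.00).
horizontal leg: A = 100 × 26 = 2600.00, centroid at (80.00, 13.00).
ΣA = 7400.00 mm², ΣAX̄ = 280000.00 mm³, ΣAȲ = 417800.00 mm³.
X̄ = 280000.00/7400.00 = 37.84 mm; Ȳ = 417800.00/7400.00 = 56.46 mm.

X̄ = 37.84 mm, Ȳ = 56.46 mm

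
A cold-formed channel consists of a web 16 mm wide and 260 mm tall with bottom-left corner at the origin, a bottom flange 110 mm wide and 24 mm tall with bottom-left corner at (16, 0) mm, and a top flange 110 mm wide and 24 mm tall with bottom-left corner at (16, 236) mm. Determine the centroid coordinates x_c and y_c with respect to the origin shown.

Part | A | x̄ᵢ | ȳᵢ | A·x̄ᵢ | A·ȳᵢ
web | 4160.00 | 8.00 | 130.00 | 33280.00 | 540800.00
bottom flange | 2640.00 | 71.00 | 12.00 | 187440.00 | 31680.00
top flange | 2640.00 | 71.00 | 248.00 | 187440.00 | 654720.00
Σ | 9440.00 |  |  | 408160.00 | 1227200.00
x_c = 408160.00 / 9440.00 = 43.24 mm
y_c = 1227200.00 / 9440.00 = 130.00 mm

x_c = 43.24 mm, y_c = 130.00 mm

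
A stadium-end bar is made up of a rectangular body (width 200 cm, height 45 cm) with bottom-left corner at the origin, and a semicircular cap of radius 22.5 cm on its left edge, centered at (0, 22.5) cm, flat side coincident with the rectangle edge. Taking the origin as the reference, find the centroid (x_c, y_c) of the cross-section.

x_c = 91.11 cm, y_c = 22.50 cm

rectangular body: A = 200 × 45 = 9000.00, centroid at (100.00, 22.50).
semicircular end: A = ½π·22.5² = 795.22, centroid at (-9.55, 22.50).
ΣA = 9795.22 cm²
ΣAx_c = (9000.00)(100.00) + (795.22)(-9.55) = 892406.25 cm³
ΣAy_c = (9000.00)(22.50) + (795.22)(22.50) = 220392.35 cm³
x_c = 892406.25 / 9795.22 = 91.11 cm
y_c = 220392.35 / 9795.22 = 22.50 cm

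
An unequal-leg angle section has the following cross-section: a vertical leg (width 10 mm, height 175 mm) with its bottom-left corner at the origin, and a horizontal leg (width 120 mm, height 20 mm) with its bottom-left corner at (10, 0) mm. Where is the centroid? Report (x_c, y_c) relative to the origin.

x_c = 42.59 mm, y_c = 42.68 mm

vertical leg: A = 10 × 175 = 1750.00, centroid at (5.00, 87.50).
horizontal leg: A = 120 × 20 = 2400.00, centroid at (70.00, 10.00).
ΣA = 4150.00 mm², ΣAx_c = 176750.00 mm³, ΣAy_c = 177125.00 mm³.
x_c = 176750.00/4150.00 = 42.59 mm; y_c = 177125.00/4150.00 = 42.68 mm.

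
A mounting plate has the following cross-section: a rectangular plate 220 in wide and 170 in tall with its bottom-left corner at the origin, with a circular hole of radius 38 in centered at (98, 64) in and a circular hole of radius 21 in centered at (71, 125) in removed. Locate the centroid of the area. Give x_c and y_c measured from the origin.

plate: A = 220 × 170 = 37400.00, centroid at (110.00, 85.00).
hole 1: A = −π·38² = -4536.46, centroid at (98.00, 64.00).
hole 2: A = −π·21² = -1385.44, centroid at (71.00, 125.00).
ΣA = 31478.10 in²
ΣAx_c = (37400.00)(110.00) + (-4536.46)(98.00) + (-1385.44)(71.00) = 3571060.53 in³
ΣAy_c = (37400.00)(85.00) + (-4536.46)(64.00) + (-1385.44)(125.00) = 2715486.28 in³
x_c = 3571060.53 / 31478.10 = 113.45 in
y_c = 2715486.28 / 31478.10 = 86.27 in

x_c = 113.45 in, y_c = 86.27 in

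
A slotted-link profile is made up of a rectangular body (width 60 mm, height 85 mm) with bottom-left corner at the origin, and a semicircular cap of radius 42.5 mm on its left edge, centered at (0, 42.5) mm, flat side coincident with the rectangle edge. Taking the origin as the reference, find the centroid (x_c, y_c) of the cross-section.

Part | A | x̄ᵢ | ȳᵢ | A·x̄ᵢ | A·ȳᵢ
rectangular body | 5100.00 | 30.00 | 42.50 | 153000.00 | 216750.00
semicircular end | 2837.25 | -18.04 | 42.50 | -51177.08 | 120583.16
Σ | 7937.25 |  |  | 101822.92 | 337333.16
x_c = 101822.92 / 7937.25 = 12.83 mm
y_c = 337333.16 / 7937.25 = 42.50 mm

x_c = 12.83 mm, y_c = 42.50 mm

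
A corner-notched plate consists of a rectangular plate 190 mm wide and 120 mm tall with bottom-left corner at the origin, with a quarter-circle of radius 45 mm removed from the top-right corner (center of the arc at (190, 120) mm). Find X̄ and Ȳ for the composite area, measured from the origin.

X̄ = 89.31 mm, Ȳ = 56.93 mm

plate: A = 190 × 120 = 22800.00, centroid at (95.00, 60.00).
removed quarter-circle: A = −¼π·45² = -1590.43, centroid at (170.90, 100.90).
ΣA = 21209.57 mm², ΣAX̄ = 1894193.06 mm³, ΣAȲ = 1207523.25 mm³.
X̄ = 1894193.06/21209.57 = 89.31 mm; Ȳ = 1207523.25/21209.57 = 56.93 mm.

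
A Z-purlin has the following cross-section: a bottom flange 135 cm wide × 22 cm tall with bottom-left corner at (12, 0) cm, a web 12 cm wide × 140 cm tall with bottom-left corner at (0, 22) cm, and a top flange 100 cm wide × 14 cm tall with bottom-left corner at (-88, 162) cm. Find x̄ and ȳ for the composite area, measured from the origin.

bottom flange: A = 135 × 22 = 2970.00, centroid at (79.50, 11.00).
web: A = 12 × 140 = 1680.00, centroid at (6.00, 92.00).
top flange: A = 100 × 14 = 1400.00, centroid at (-38.00, 169.00).
ΣA = 6050.00 cm²
ΣAx̄ = (2970.00)(79.50) + (1680.00)(6.00) + (1400.00)(-38.00) = 192995.00 cm³
ΣAȳ = (2970.00)(11.00) + (1680.00)(92.00) + (1400.00)(169.00) = 423830.00 cm³
x̄ = 192995.00 / 6050.00 = 31.90 cm
ȳ = 423830.00 / 6050.00 = 70.05 cm

x̄ = 31.90 cm, ȳ = 70.05 cm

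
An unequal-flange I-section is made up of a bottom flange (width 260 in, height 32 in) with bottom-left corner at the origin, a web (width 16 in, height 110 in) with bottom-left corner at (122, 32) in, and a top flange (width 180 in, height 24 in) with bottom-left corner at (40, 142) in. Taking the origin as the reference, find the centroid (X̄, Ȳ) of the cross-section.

X̄ = 130.00 in, Ȳ = 66.08 in

Part | A | x̄ᵢ | ȳᵢ | A·x̄ᵢ | A·ȳᵢ
bottom flange | 8320.00 | 130.00 | 16.00 | 1081600.00 | 133120.00
web | 1760.00 | 130.00 | 87.00 | 228800.00 | 153120.00
top flange | 4320.00 | 130.00 | 154.00 | 561600.00 | 665280.00
Σ | 14400.00 |  |  | 1872000.00 | 951520.00
X̄ = 1872000.00 / 14400.00 = 130.00 in
Ȳ = 951520.00 / 14400.00 = 66.08 in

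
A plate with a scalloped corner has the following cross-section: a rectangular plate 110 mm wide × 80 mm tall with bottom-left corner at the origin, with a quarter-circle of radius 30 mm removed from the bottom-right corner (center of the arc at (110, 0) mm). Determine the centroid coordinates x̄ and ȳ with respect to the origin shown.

plate: A = 110 × 80 = 8800.00, centroid at (55.00, 40.00).
removed quarter-circle: A = −¼π·30² = -706.86, centroid at (97.27, 12.73).
ΣA = 8093.14 mm², ΣAx̄ = 415245.58 mm³, ΣAȳ = 343000.00 mm³.
x̄ = 415245.58/8093.14 = 51.31 mm; ȳ = 343000.00/8093.14 = 42.38 mm.

x̄ = 51.31 mm, ȳ = 42.38 mm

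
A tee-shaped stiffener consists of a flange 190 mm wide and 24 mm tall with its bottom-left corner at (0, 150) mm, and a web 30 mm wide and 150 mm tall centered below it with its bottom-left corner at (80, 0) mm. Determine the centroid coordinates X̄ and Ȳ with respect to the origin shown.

web: A = 30 × 150 = 4500.00, centroid at (95.00, 75.00).
flange: A = 190 × 24 = 4560.00, centroid at (95.00, 162.00).
ΣA = 9060.00 mm²
ΣAX̄ = (4500.00)(95.00) + (4560.00)(95.00) = 860700.00 mm³
ΣAȲ = (4500.00)(75.00) + (4560.00)(162.00) = 1076220.00 mm³
X̄ = 860700.00 / 9060.00 = 95.00 mm
Ȳ = 1076220.00 / 9060.00 = 118.79 mm

X̄ = 95.00 mm, Ȳ = 118.79 mm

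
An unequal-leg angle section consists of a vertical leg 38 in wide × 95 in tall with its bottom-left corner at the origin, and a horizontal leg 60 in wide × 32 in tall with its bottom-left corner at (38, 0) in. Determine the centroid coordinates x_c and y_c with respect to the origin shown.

Part | A | x̄ᵢ | ȳᵢ | A·x̄ᵢ | A·ȳᵢ
vertical leg | 3610.00 | 19.00 | 47.50 | 68590.00 | 171475.00
horizontal leg | 1920.00 | 68.00 | 16.00 | 130560.00 | 30720.00
Σ | 5530.00 |  |  | 199150.00 | 202195.00
x_c = 199150.00 / 5530.00 = 36.01 in
y_c = 202195.00 / 5530.00 = 36.56 in

x_c = 36.01 in, y_c = 36.56 in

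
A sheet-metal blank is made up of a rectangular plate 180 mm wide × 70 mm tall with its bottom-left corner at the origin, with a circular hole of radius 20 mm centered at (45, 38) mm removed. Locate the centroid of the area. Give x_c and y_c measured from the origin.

x_c = 94.99 mm, y_c = 34.67 mm

Part | A | x̄ᵢ | ȳᵢ | A·x̄ᵢ | A·ȳᵢ
plate | 12600.00 | 90.00 | 35.00 | 1134000.00 | 441000.00
hole | -1256.64 | 45.00 | 38.00 | -56548.67 | -47752.21
Σ | 11343.36 |  |  | 1077451.33 | 393247.79
x_c = 1077451.33 / 11343.36 = 94.99 mm
y_c = 393247.79 / 11343.36 = 34.67 mm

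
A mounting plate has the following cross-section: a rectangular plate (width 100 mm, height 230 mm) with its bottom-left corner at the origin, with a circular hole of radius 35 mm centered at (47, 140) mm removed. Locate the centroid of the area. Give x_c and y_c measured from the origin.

plate: A = 100 × 230 = 23000.00, centroid at (50.00, 115.00).
hole: A = −π·35² = -3848.45, centroid at (47.00, 140.00).
ΣA = 19151.55 mm², ΣAx_c = 969122.80 mm³, ΣAy_c = 2106216.86 mm³.
x_c = 969122.80/19151.55 = 50.60 mm; y_c = 2106216.86/19151.55 = 109.98 mm.

x_c = 50.60 mm, y_c = 109.98 mm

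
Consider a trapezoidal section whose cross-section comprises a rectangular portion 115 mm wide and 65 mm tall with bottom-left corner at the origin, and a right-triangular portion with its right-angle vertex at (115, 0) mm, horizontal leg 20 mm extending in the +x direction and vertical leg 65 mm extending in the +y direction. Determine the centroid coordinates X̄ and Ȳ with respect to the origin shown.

Part | A | x̄ᵢ | ȳᵢ | A·x̄ᵢ | A·ȳᵢ
rectangular portion | 7475.00 | 57.50 | 32.50 | 429812.50 | 242937.50
triangular portion | 650.00 | 121.67 | 21.67 | 79083.33 | 14083.33
Σ | 8125.00 |  |  | 508895.83 | 257020.83
X̄ = 508895.83 / 8125.00 = 62.63 mm
Ȳ = 257020.83 / 8125.00 = 31.63 mm

X̄ = 62.63 mm, Ȳ = 31.63 mm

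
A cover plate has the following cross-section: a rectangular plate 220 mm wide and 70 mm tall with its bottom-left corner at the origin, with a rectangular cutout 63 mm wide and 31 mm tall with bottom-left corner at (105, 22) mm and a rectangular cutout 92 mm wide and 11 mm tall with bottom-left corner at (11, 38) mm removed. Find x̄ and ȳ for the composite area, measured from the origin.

x̄ = 110.15 mm, ȳ = 33.92 mm

Part | A | x̄ᵢ | ȳᵢ | A·x̄ᵢ | A·ȳᵢ
plate | 15400.00 | 110.00 | 35.00 | 1694000.00 | 539000.00
hole 1 | -1953.00 | 136.50 | 37.50 | -266584.50 | -73237.50
hole 2 | -1012.00 | 57.00 | 43.50 | -57684.00 | -44022.00
Σ | 12435.00 |  |  | 1369731.50 | 421740.50
x̄ = 1369731.50 / 12435.00 = 110.15 mm
ȳ = 421740.50 / 12435.00 = 33.92 mm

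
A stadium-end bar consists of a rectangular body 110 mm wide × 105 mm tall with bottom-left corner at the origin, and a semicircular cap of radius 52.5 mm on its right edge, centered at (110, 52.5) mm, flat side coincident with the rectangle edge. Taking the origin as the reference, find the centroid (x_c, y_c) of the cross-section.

rectangular body: A = 110 × 105 = 11550.00, centroid at (55.00, 52.50).
semicircular end: A = ½π·52.5² = 4329.51, centroid at (132.28, 52.50).
ΣA = 15879.51 mm², ΣAx_c = 1207964.56 mm³, ΣAy_c = 833674.14 mm³.
x_c = 1207964.56/15879.51 = 76.07 mm; y_c = 833674.14/15879.51 = 52.50 mm.

x_c = 76.07 mm, y_c = 52.50 mm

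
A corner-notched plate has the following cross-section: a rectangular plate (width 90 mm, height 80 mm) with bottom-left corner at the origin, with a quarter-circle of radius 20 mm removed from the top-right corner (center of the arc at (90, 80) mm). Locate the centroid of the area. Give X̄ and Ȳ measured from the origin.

plate: A = 90 × 80 = 7200.00, centroid at (45.00, 40.00).
removed quarter-circle: A = −¼π·20² = -314.16, centroid at (81.51, 71.51).
ΣA = 6885.84 mm², ΣAX̄ = 298392.33 mm³, ΣAȲ = 265533.93 mm³.
X̄ = 298392.33/6885.84 = 43.33 mm; Ȳ = 265533.93/6885.84 = 38.56 mm.

X̄ = 43.33 mm, Ȳ = 38.56 mm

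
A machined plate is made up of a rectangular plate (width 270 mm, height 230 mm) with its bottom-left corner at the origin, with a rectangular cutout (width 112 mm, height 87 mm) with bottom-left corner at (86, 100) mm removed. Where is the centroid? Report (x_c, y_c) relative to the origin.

Part | A | x̄ᵢ | ȳᵢ | A·x̄ᵢ | A·ȳᵢ
plate | 62100.00 | 135.00 | 115.00 | 8383500.00 | 7141500.00
hole | -9744.00 | 142.00 | 143.50 | -1383648.00 | -1398264.00
Σ | 52356.00 |  |  | 6999852.00 | 5743236.00
x_c = 6999852.00 / 52356.00 = 133.70 mm
y_c = 5743236.00 / 52356.00 = 109.70 mm

x_c = 133.70 mm, y_c = 109.70 mm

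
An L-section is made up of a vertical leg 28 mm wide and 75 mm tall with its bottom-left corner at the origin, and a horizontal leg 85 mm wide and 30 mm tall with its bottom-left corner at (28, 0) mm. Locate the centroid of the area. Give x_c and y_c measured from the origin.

x_c = 44.98 mm, y_c = 25.16 mm

Part | A | x̄ᵢ | ȳᵢ | A·x̄ᵢ | A·ȳᵢ
vertical leg | 2100.00 | 14.00 | 37.50 | 29400.00 | 78750.00
horizontal leg | 2550.00 | 70.50 | 15.00 | 179775.00 | 38250.00
Σ | 4650.00 |  |  | 209175.00 | 117000.00
x_c = 209175.00 / 4650.00 = 44.98 mm
y_c = 117000.00 / 4650.00 = 25.16 mm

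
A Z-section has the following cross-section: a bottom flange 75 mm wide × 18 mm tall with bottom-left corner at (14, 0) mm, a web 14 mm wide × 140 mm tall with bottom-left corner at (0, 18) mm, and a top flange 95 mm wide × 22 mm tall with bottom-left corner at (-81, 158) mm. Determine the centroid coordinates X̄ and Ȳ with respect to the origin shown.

bottom flange: A = 75 × 18 = 1350.00, centroid at (51.50, 9.00).
web: A = 14 × 140 = 1960.00, centroid at (7.00, 88.00).
top flange: A = 95 × 22 = 2090.00, centroid at (-33.50, 169.00).
ΣA = 5400.00 mm²
ΣAX̄ = (1350.00)(51.50) + (1960.00)(7.00) + (2090.00)(-33.50) = 13230.00 mm³
ΣAȲ = (1350.00)(9.00) + (1960.00)(88.00) + (2090.00)(169.00) = 537840.00 mm³
X̄ = 13230.00 / 5400.00 = 2.45 mm
Ȳ = 537840.00 / 5400.00 = 99.60 mm

X̄ = 2.45 mm, Ȳ = 99.60 mm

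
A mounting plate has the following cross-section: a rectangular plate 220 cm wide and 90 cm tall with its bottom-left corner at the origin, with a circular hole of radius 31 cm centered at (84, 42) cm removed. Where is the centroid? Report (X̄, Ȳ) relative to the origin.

X̄ = 114.68 cm, Ȳ = 45.54 cm

plate: A = 220 × 90 = 19800.00, centroid at (110.00, 45.00).
hole: A = −π·31² = -3019.07, centroid at (84.00, 42.00).
ΣA = 16780.93 cm², ΣAX̄ = 1924398.07 cm³, ΣAȲ = 764199.04 cm³.
X̄ = 1924398.07/16780.93 = 114.68 cm; Ȳ = 764199.04/16780.93 = 45.54 cm.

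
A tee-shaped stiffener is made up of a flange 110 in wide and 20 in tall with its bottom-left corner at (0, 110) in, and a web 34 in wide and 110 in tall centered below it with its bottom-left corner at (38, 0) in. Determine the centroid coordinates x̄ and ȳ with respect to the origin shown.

web: A = 34 × 110 = 3740.00, centroid at (55.00, 55.00).
flange: A = 110 × 20 = 2200.00, centroid at (55.00, 120.00).
ΣA = 5940.00 in², ΣAx̄ = 326700.00 in³, ΣAȳ = 469700.00 in³.
x̄ = 326700.00/5940.00 = 55.00 in; ȳ = 469700.00/5940.00 = 79.07 in.

x̄ = 55.00 in, ȳ = 79.07 in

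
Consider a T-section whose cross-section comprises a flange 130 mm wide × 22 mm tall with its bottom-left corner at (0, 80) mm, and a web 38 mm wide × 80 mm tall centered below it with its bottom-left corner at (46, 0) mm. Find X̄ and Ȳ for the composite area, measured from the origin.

X̄ = 65.00 mm, Ȳ = 64.72 mm

web: A = 38 × 80 = 3040.00, centroid at (65.00, 40.00).
flange: A = 130 × 22 = 2860.00, centroid at (65.00, 91.00).
ΣA = 5900.00 mm²
ΣAX̄ = (3040.00)(65.00) + (2860.00)(65.00) = 383500.00 mm³
ΣAȲ = (3040.00)(40.00) + (2860.00)(91.00) = 381860.00 mm³
X̄ = 383500.00 / 5900.00 = 65.00 mm
Ȳ = 381860.00 / 5900.00 = 64.72 mm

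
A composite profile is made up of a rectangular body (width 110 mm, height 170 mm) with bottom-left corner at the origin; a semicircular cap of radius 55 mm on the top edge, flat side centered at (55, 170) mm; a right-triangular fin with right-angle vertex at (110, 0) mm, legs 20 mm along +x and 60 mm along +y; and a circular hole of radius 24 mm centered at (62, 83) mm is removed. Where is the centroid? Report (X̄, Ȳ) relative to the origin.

X̄ = 56.09 mm, Ȳ = 106.55 mm

rectangular body: A = 110 × 170 = 18700.00, centroid at (55.00, 85.00).
semicircular top: A = ½π·55² = 4751.66, centroid at (55.00, 193.34).
triangular fin: A = ½·20·60 = 600.00, centroid at (116.67, 20.00).
hole: A = −π·24² = -1809.56, centroid at (62.00, 83.00).
ΣA = 22242.10 mm², ΣAX̄ = 1247648.68 mm³, ΣAȲ = 2370005.42 mm³.
X̄ = 1247648.68/22242.10 = 56.09 mm; Ȳ = 2370005.42/22242.10 = 106.55 mm.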